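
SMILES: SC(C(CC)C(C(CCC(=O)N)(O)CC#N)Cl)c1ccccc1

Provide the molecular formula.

C17H23ClN2O2S

Heavy atoms from the SMILES: 17 C, 1 Cl, 2 N, 2 O, 1 S.
Implicit hydrogens by atom environment:
  5 × C (aromatic): 1 H each → 5
  4 × C: 2 H each → 8
  3 × C: 1 H each → 3
  3 × C: no H
  1 × C: 3 H
  1 × C (aromatic): no H
  1 × Cl: no H
  1 × N: 2 H
  1 × N: no H
  1 × O: 1 H
  1 × O: no H
  1 × S: 1 H
  Total hydrogens = 23.
Molecular formula: C17H23ClN2O2S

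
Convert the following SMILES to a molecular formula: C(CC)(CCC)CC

C8H18

Heavy atoms from the SMILES: 8 C.
Implicit hydrogens by atom environment:
  4 × C: 2 H each → 8
  3 × C: 3 H each → 9
  1 × C: 1 H
  Total hydrogens = 18.
Molecular formula: C8H18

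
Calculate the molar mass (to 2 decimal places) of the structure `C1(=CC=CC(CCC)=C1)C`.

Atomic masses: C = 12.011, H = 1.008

Molecular formula: C10H14.
M = 10×12.011 + 14×1.008 = 134.22 g/mol.

134.22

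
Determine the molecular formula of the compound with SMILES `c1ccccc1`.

C6H6

Heavy atoms from the SMILES: 6 C.
Implicit hydrogens by atom environment:
  6 × C (aromatic): 1 H each → 6
  Total hydrogens = 6.
Molecular formula: C6H6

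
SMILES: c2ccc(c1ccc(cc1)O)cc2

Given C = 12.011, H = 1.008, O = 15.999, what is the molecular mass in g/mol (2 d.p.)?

170.21

Molecular formula: C12H10O.
M = 12×12.011 + 10×1.008 + 1×15.999 = 170.21 g/mol.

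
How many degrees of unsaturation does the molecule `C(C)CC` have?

0

Molecular formula from the SMILES: C4H10.
DoU = (2C + 2 + N − H − X)/2 = (2·4 + 2 + 0 − 10 − 0)/2 = 0/2 = 0.
(Structurally: 0 ring(s) + 0 π bond(s) = 0.)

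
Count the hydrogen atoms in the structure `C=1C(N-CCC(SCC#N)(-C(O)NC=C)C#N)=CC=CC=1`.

Hydrogens are implicit in SMILES; fill each atom to its normal valence:
  5 × C (aromatic): 1 H each → 5
  4 × C: 2 H each → 8
  3 × C: no H
  2 × C: 1 H each → 2
  2 × N: 1 H each → 2
  2 × N: no H
  1 × C (aromatic): no H
  1 × O: 1 H
  1 × S: no H
  Total hydrogens = 18.

18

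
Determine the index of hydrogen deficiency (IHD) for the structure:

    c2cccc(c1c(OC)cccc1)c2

8

Molecular formula from the SMILES: C13H12O.
DoU = (2C + 2 + N − H − X)/2 = (2·13 + 2 + 0 − 12 − 0)/2 = 16/2 = 8.
(Structurally: 2 ring(s) + 6 π bond(s) = 8.)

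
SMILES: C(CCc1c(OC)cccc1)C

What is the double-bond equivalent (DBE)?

4

Molecular formula from the SMILES: C11H16O.
DoU = (2C + 2 + N − H − X)/2 = (2·11 + 2 + 0 − 16 − 0)/2 = 8/2 = 4.
(Structurally: 1 ring(s) + 3 π bond(s) = 4.)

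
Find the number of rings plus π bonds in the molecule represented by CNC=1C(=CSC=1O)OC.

Molecular formula from the SMILES: C6H9NO2S.
DoU = (2C + 2 + N − H − X)/2 = (2·6 + 2 + 1 − 9 − 0)/2 = 6/2 = 3.
(Structurally: 1 ring(s) + 2 π bond(s) = 3.)

3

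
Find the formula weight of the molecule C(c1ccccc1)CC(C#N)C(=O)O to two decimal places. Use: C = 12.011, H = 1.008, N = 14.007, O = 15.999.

189.21

Molecular formula: C11H11NO2.
M = 11×12.011 + 11×1.008 + 1×14.007 + 2×15.999 = 189.21 g/mol.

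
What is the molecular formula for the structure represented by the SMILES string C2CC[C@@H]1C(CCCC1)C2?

Heavy atoms from the SMILES: 10 C.
Implicit hydrogens by atom environment:
  8 × C: 2 H each → 16
  2 × C: 1 H each → 2
  Total hydrogens = 18.
Molecular formula: C10H18

C10H18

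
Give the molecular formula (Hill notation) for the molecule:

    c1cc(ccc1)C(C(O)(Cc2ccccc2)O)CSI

C16H17IO2S

Heavy atoms from the SMILES: 16 C, 1 I, 2 O, 1 S.
Implicit hydrogens by atom environment:
  10 × C (aromatic): 1 H each → 10
  2 × C: 2 H each → 4
  2 × C (aromatic): no H
  2 × O: 1 H each → 2
  1 × C: 1 H
  1 × C: no H
  1 × I: no H
  1 × S: no H
  Total hydrogens = 17.
Molecular formula: C16H17IO2S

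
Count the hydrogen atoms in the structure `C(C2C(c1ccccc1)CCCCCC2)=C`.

Hydrogens are implicit in SMILES; fill each atom to its normal valence:
  7 × C: 2 H each → 14
  5 × C (aromatic): 1 H each → 5
  3 × C: 1 H each → 3
  1 × C (aromatic): no H
  Total hydrogens = 22.

22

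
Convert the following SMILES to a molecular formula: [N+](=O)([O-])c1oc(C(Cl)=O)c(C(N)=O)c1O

Heavy atoms from the SMILES: 6 C, 1 Cl, 2 N, 6 O.
Implicit hydrogens by atom environment:
  4 × C (aromatic): no H
  3 × O: no H
  2 × C: no H
  1 × Cl: no H
  1 × N: 2 H
  1 × N (charge +1): no H
  1 × O: 1 H
  1 × O (aromatic): no H
  1 × O (charge -1): no H
  Total hydrogens = 3.
Molecular formula: C6H3ClN2O6

C6H3ClN2O6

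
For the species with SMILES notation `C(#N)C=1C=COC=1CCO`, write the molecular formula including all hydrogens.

C7H7NO2

Heavy atoms from the SMILES: 7 C, 1 N, 2 O.
Implicit hydrogens by atom environment:
  2 × C: 2 H each → 4
  2 × C (aromatic): 1 H each → 2
  2 × C (aromatic): no H
  1 × C: no H
  1 × N: no H
  1 × O: 1 H
  1 × O (aromatic): no H
  Total hydrogens = 7.
Molecular formula: C7H7NO2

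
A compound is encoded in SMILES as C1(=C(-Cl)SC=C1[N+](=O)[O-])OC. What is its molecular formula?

C5H4ClNO3S

Heavy atoms from the SMILES: 5 C, 1 Cl, 1 N, 3 O, 1 S.
Implicit hydrogens by atom environment:
  3 × C (aromatic): no H
  2 × O: no H
  1 × C: 3 H
  1 × C (aromatic): 1 H
  1 × Cl: no H
  1 × N (charge +1): no H
  1 × O (charge -1): no H
  1 × S (aromatic): no H
  Total hydrogens = 4.
Molecular formula: C5H4ClNO3S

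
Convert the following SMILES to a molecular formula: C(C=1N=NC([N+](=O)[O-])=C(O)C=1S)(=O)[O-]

Heavy atoms from the SMILES: 5 C, 3 N, 5 O, 1 S.
Implicit hydrogens by atom environment:
  4 × C (aromatic): no H
  2 × N (aromatic): no H
  2 × O: no H
  2 × O (charge -1): no H
  1 × C: no H
  1 × N (charge +1): no H
  1 × O: 1 H
  1 × S: 1 H
  Total hydrogens = 2.
Net charge -1.
Molecular formula: C5H2N3O5S-

C5H2N3O5S-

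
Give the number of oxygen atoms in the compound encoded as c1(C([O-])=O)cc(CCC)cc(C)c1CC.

2

The symbol for oxygen appears 2 times in the SMILES.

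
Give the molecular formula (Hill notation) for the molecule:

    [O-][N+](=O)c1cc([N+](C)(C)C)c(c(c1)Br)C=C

Heavy atoms from the SMILES: 1 Br, 11 C, 2 N, 2 O.
Implicit hydrogens by atom environment:
  4 × C (aromatic): no H
  3 × C: 3 H each → 9
  2 × C (aromatic): 1 H each → 2
  2 × N (charge +1): no H
  1 × Br: no H
  1 × C: 2 H
  1 × C: 1 H
  1 × O: no H
  1 × O (charge -1): no H
  Total hydrogens = 14.
Net charge +1.
Molecular formula: C11H14BrN2O2+

C11H14BrN2O2+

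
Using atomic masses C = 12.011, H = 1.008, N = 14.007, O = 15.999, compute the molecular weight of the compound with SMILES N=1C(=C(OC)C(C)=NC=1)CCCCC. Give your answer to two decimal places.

Molecular formula: C11H18N2O.
M = 11×12.011 + 18×1.008 + 2×14.007 + 1×15.999 = 194.28 g/mol.

194.28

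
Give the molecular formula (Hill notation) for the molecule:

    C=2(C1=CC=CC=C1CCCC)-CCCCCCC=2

C18H26

Heavy atoms from the SMILES: 18 C.
Implicit hydrogens by atom environment:
  9 × C: 2 H each → 18
  4 × C (aromatic): 1 H each → 4
  2 × C (aromatic): no H
  1 × C: 3 H
  1 × C: 1 H
  1 × C: no H
  Total hydrogens = 26.
Molecular formula: C18H26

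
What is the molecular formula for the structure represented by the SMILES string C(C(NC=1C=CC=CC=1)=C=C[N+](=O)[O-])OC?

Heavy atoms from the SMILES: 11 C, 2 N, 3 O.
Implicit hydrogens by atom environment:
  5 × C (aromatic): 1 H each → 5
  2 × C: no H
  2 × O: no H
  1 × C: 3 H
  1 × C: 2 H
  1 × C: 1 H
  1 × C (aromatic): no H
  1 × N: 1 H
  1 × N (charge +1): no H
  1 × O (charge -1): no H
  Total hydrogens = 12.
Molecular formula: C11H12N2O3

C11H12N2O3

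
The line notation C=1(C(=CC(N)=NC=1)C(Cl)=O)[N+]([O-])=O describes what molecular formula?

C6H4ClN3O3

Heavy atoms from the SMILES: 6 C, 1 Cl, 3 N, 3 O.
Implicit hydrogens by atom environment:
  3 × C (aromatic): no H
  2 × C (aromatic): 1 H each → 2
  2 × O: no H
  1 × C: no H
  1 × Cl: no H
  1 × N: 2 H
  1 × N (aromatic): no H
  1 × N (charge +1): no H
  1 × O (charge -1): no H
  Total hydrogens = 4.
Molecular formula: C6H4ClN3O3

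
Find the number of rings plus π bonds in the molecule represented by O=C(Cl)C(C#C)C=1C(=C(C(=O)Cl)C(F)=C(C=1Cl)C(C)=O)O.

Molecular formula from the SMILES: C13H6Cl3FO4.
DoU = (2C + 2 + N − H − X)/2 = (2·13 + 2 + 0 − 6 − 4)/2 = 18/2 = 9.
(Structurally: 1 ring(s) + 8 π bond(s) = 9.)

9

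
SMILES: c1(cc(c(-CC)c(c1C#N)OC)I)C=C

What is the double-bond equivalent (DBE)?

7

Molecular formula from the SMILES: C12H12INO.
DoU = (2C + 2 + N − H − X)/2 = (2·12 + 2 + 1 − 12 − 1)/2 = 14/2 = 7.
(Structurally: 1 ring(s) + 6 π bond(s) = 7.)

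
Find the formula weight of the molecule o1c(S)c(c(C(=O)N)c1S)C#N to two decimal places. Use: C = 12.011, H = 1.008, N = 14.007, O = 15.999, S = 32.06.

200.23

Molecular formula: C6H4N2O2S2.
M = 6×12.011 + 4×1.008 + 2×14.007 + 2×15.999 + 2×32.06 = 200.23 g/mol.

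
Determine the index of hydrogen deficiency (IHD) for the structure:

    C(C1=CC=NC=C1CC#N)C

Molecular formula from the SMILES: C9H10N2.
DoU = (2C + 2 + N − H − X)/2 = (2·9 + 2 + 2 − 10 − 0)/2 = 12/2 = 6.
(Structurally: 1 ring(s) + 5 π bond(s) = 6.)

6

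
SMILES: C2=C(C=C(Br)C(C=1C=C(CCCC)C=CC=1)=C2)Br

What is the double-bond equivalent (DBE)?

Molecular formula from the SMILES: C16H16Br2.
DoU = (2C + 2 + N − H − X)/2 = (2·16 + 2 + 0 − 16 − 2)/2 = 16/2 = 8.
(Structurally: 2 ring(s) + 6 π bond(s) = 8.)

8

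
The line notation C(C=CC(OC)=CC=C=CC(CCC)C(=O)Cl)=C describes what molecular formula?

Heavy atoms from the SMILES: 15 C, 1 Cl, 2 O.
Implicit hydrogens by atom environment:
  7 × C: 1 H each → 7
  3 × C: 2 H each → 6
  3 × C: no H
  2 × C: 3 H each → 6
  2 × O: no H
  1 × Cl: no H
  Total hydrogens = 19.
Molecular formula: C15H19ClO2

C15H19ClO2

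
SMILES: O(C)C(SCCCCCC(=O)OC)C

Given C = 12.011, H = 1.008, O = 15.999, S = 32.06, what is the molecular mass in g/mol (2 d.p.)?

220.33

Molecular formula: C10H20O3S.
M = 10×12.011 + 20×1.008 + 3×15.999 + 1×32.06 = 220.33 g/mol.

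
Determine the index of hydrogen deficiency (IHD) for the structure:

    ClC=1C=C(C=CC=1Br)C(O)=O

5

Molecular formula from the SMILES: C7H4BrClO2.
DoU = (2C + 2 + N − H − X)/2 = (2·7 + 2 + 0 − 4 − 2)/2 = 10/2 = 5.
(Structurally: 1 ring(s) + 4 π bond(s) = 5.)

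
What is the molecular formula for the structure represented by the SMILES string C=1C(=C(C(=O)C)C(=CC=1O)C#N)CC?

C11H11NO2

Heavy atoms from the SMILES: 11 C, 1 N, 2 O.
Implicit hydrogens by atom environment:
  4 × C (aromatic): no H
  2 × C: 3 H each → 6
  2 × C (aromatic): 1 H each → 2
  2 × C: no H
  1 × C: 2 H
  1 × N: no H
  1 × O: 1 H
  1 × O: no H
  Total hydrogens = 11.
Molecular formula: C11H11NO2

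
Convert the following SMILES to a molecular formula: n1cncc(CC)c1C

C7H10N2

Heavy atoms from the SMILES: 7 C, 2 N.
Implicit hydrogens by atom environment:
  2 × C: 3 H each → 6
  2 × C (aromatic): 1 H each → 2
  2 × C (aromatic): no H
  2 × N (aromatic): no H
  1 × C: 2 H
  Total hydrogens = 10.
Molecular formula: C7H10N2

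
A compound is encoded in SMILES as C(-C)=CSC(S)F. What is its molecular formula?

Heavy atoms from the SMILES: 4 C, 1 F, 2 S.
Implicit hydrogens by atom environment:
  3 × C: 1 H each → 3
  1 × C: 3 H
  1 × F: no H
  1 × S: 1 H
  1 × S: no H
  Total hydrogens = 7.
Molecular formula: C4H7FS2

C4H7FS2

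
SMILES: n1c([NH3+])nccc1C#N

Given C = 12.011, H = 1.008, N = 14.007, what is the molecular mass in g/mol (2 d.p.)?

121.12

Molecular formula: C5H5N4+.
M = 5×12.011 + 5×1.008 + 4×14.007 = 121.12 g/mol.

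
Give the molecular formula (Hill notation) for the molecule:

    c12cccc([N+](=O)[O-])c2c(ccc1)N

Heavy atoms from the SMILES: 10 C, 2 N, 2 O.
Implicit hydrogens by atom environment:
  6 × C (aromatic): 1 H each → 6
  4 × C (aromatic): no H
  1 × N: 2 H
  1 × N (charge +1): no H
  1 × O: no H
  1 × O (charge -1): no H
  Total hydrogens = 8.
Molecular formula: C10H8N2O2

C10H8N2O2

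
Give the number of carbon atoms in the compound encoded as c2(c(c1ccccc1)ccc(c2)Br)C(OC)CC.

The symbol for carbon appears 16 times in the SMILES. Lowercase c denotes aromatic carbon and counts toward C.

16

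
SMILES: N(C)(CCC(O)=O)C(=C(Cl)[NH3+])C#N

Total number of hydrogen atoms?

11

Hydrogens are implicit in SMILES; fill each atom to its normal valence:
  4 × C: no H
  2 × C: 2 H each → 4
  2 × N: no H
  1 × C: 3 H
  1 × Cl: no H
  1 × N (charge +1): 3 H
  1 × O: 1 H
  1 × O: no H
  Total hydrogens = 11.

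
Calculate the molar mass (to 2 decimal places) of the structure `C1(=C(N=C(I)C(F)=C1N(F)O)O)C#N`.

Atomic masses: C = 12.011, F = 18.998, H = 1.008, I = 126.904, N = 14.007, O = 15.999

Molecular formula: C6H2F2IN3O2.
M = 6×12.011 + 2×18.998 + 2×1.008 + 1×126.904 + 3×14.007 + 2×15.999 = 313.00 g/mol.

313.00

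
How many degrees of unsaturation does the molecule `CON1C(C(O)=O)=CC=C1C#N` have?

Molecular formula from the SMILES: C7H6N2O3.
DoU = (2C + 2 + N − H − X)/2 = (2·7 + 2 + 2 − 6 − 0)/2 = 12/2 = 6.
(Structurally: 1 ring(s) + 5 π bond(s) = 6.)

6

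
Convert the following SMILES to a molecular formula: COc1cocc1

Heavy atoms from the SMILES: 5 C, 2 O.
Implicit hydrogens by atom environment:
  3 × C (aromatic): 1 H each → 3
  1 × C: 3 H
  1 × C (aromatic): no H
  1 × O (aromatic): no H
  1 × O: no H
  Total hydrogens = 6.
Molecular formula: C5H6O2

C5H6O2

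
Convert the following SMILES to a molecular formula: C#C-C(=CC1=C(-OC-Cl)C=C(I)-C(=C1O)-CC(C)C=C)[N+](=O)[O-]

C16H15ClINO4

Heavy atoms from the SMILES: 16 C, 1 Cl, 1 I, 1 N, 4 O.
Implicit hydrogens by atom environment:
  5 × C (aromatic): no H
  4 × C: 1 H each → 4
  3 × C: 2 H each → 6
  2 × C: no H
  2 × O: no H
  1 × C: 3 H
  1 × C (aromatic): 1 H
  1 × Cl: no H
  1 × I: no H
  1 × N (charge +1): no H
  1 × O: 1 H
  1 × O (charge -1): no H
  Total hydrogens = 15.
Molecular formula: C16H15ClINO4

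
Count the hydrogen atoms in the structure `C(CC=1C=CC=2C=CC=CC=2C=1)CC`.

Hydrogens are implicit in SMILES; fill each atom to its normal valence:
  7 × C (aromatic): 1 H each → 7
  3 × C: 2 H each → 6
  3 × C (aromatic): no H
  1 × C: 3 H
  Total hydrogens = 16.

16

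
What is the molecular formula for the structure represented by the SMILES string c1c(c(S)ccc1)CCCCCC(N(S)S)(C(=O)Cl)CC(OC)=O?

C16H22ClNO3S3

Heavy atoms from the SMILES: 16 C, 1 Cl, 1 N, 3 O, 3 S.
Implicit hydrogens by atom environment:
  6 × C: 2 H each → 12
  4 × C (aromatic): 1 H each → 4
  3 × C: no H
  3 × O: no H
  3 × S: 1 H each → 3
  2 × C (aromatic): no H
  1 × C: 3 H
  1 × Cl: no H
  1 × N: no H
  Total hydrogens = 22.
Molecular formula: C16H22ClNO3S3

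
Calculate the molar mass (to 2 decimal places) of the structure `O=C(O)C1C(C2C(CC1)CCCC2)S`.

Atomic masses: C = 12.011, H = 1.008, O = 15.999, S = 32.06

214.32

Molecular formula: C11H18O2S.
M = 11×12.011 + 18×1.008 + 2×15.999 + 1×32.06 = 214.32 g/mol.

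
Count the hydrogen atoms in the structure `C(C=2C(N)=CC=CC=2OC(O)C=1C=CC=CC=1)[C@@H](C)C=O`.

Hydrogens are implicit in SMILES; fill each atom to its normal valence:
  8 × C (aromatic): 1 H each → 8
  4 × C (aromatic): no H
  3 × C: 1 H each → 3
  2 × O: no H
  1 × C: 3 H
  1 × C: 2 H
  1 × N: 2 H
  1 × O: 1 H
  Total hydrogens = 19.

19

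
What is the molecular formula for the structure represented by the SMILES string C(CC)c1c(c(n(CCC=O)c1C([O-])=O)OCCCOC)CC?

C17H26NO5-

Heavy atoms from the SMILES: 17 C, 1 N, 5 O.
Implicit hydrogens by atom environment:
  8 × C: 2 H each → 16
  4 × C (aromatic): no H
  4 × O: no H
  3 × C: 3 H each → 9
  1 × C: 1 H
  1 × C: no H
  1 × N (aromatic): no H
  1 × O (charge -1): no H
  Total hydrogens = 26.
Net charge -1.
Molecular formula: C17H26NO5-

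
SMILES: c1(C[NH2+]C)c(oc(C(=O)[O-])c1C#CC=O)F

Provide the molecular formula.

C10H8FNO4

Heavy atoms from the SMILES: 10 C, 1 F, 1 N, 4 O.
Implicit hydrogens by atom environment:
  4 × C (aromatic): no H
  3 × C: no H
  2 × O: no H
  1 × C: 3 H
  1 × C: 2 H
  1 × C: 1 H
  1 × F: no H
  1 × N (charge +1): 2 H
  1 × O (aromatic): no H
  1 × O (charge -1): no H
  Total hydrogens = 8.
Molecular formula: C10H8FNO4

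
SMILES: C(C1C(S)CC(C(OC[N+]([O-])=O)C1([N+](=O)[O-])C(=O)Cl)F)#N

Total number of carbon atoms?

The symbol for carbon appears 9 times in the SMILES. (Cl is a single chlorine, not C + l.)

9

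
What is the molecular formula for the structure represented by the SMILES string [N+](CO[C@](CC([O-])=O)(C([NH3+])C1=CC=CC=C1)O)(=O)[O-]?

Heavy atoms from the SMILES: 11 C, 2 N, 6 O.
Implicit hydrogens by atom environment:
  5 × C (aromatic): 1 H each → 5
  3 × O: no H
  2 × C: 2 H each → 4
  2 × C: no H
  2 × O (charge -1): no H
  1 × C: 1 H
  1 × C (aromatic): no H
  1 × N (charge +1): 3 H
  1 × N (charge +1): no H
  1 × O: 1 H
  Total hydrogens = 14.
Molecular formula: C11H14N2O6

C11H14N2O6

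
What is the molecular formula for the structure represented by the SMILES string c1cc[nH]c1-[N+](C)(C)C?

Heavy atoms from the SMILES: 7 C, 2 N.
Implicit hydrogens by atom environment:
  3 × C: 3 H each → 9
  3 × C (aromatic): 1 H each → 3
  1 × C (aromatic): no H
  1 × N (aromatic): 1 H
  1 × N (charge +1): no H
  Total hydrogens = 13.
Net charge +1.
Molecular formula: C7H13N2+

C7H13N2+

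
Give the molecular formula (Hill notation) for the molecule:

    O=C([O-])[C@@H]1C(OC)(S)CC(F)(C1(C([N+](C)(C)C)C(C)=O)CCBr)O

Heavy atoms from the SMILES: 1 Br, 15 C, 1 F, 1 N, 5 O, 1 S.
Implicit hydrogens by atom environment:
  5 × C: 3 H each → 15
  5 × C: no H
  3 × C: 2 H each → 6
  3 × O: no H
  2 × C: 1 H each → 2
  1 × Br: no H
  1 × F: no H
  1 × N (charge +1): no H
  1 × O: 1 H
  1 × O (charge -1): no H
  1 × S: 1 H
  Total hydrogens = 25.
Molecular formula: C15H25BrFNO5S

C15H25BrFNO5S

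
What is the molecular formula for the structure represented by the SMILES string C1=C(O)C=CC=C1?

Heavy atoms from the SMILES: 6 C, 1 O.
Implicit hydrogens by atom environment:
  5 × C (aromatic): 1 H each → 5
  1 × C (aromatic): no H
  1 × O: 1 H
  Total hydrogens = 6.
Molecular formula: C6H6O

C6H6O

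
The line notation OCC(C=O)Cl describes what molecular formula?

C3H5ClO2

Heavy atoms from the SMILES: 3 C, 1 Cl, 2 O.
Implicit hydrogens by atom environment:
  2 × C: 1 H each → 2
  1 × C: 2 H
  1 × Cl: no H
  1 × O: 1 H
  1 × O: no H
  Total hydrogens = 5.
Molecular formula: C3H5ClO2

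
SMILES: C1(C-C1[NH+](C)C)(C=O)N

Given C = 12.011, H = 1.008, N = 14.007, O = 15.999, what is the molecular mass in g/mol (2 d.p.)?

129.18

Molecular formula: C6H13N2O+.
M = 6×12.011 + 13×1.008 + 2×14.007 + 1×15.999 = 129.18 g/mol.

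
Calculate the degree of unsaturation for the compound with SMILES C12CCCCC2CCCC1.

2

Molecular formula from the SMILES: C10H18.
DoU = (2C + 2 + N − H − X)/2 = (2·10 + 2 + 0 − 18 − 0)/2 = 4/2 = 2.
(Structurally: 2 ring(s) + 0 π bond(s) = 2.)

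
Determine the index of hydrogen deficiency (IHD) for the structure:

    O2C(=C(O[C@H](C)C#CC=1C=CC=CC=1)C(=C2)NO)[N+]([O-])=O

Molecular formula from the SMILES: C14H12N2O5.
DoU = (2C + 2 + N − H − X)/2 = (2·14 + 2 + 2 − 12 − 0)/2 = 20/2 = 10.
(Structurally: 2 ring(s) + 8 π bond(s) = 10.)

10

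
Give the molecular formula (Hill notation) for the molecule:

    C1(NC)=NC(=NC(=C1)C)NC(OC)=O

Heavy atoms from the SMILES: 8 C, 4 N, 2 O.
Implicit hydrogens by atom environment:
  3 × C: 3 H each → 9
  3 × C (aromatic): no H
  2 × N: 1 H each → 2
  2 × N (aromatic): no H
  2 × O: no H
  1 × C (aromatic): 1 H
  1 × C: no H
  Total hydrogens = 12.
Molecular formula: C8H12N4O2

C8H12N4O2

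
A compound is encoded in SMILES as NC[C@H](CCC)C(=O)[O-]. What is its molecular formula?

C6H12NO2-

Heavy atoms from the SMILES: 6 C, 1 N, 2 O.
Implicit hydrogens by atom environment:
  3 × C: 2 H each → 6
  1 × C: 3 H
  1 × C: 1 H
  1 × C: no H
  1 × N: 2 H
  1 × O: no H
  1 × O (charge -1): no H
  Total hydrogens = 12.
Net charge -1.
Molecular formula: C6H12NO2-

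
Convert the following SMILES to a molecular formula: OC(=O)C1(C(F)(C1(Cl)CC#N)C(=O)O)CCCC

C11H13ClFNO4

Heavy atoms from the SMILES: 11 C, 1 Cl, 1 F, 1 N, 4 O.
Implicit hydrogens by atom environment:
  6 × C: no H
  4 × C: 2 H each → 8
  2 × O: 1 H each → 2
  2 × O: no H
  1 × C: 3 H
  1 × Cl: no H
  1 × F: no H
  1 × N: no H
  Total hydrogens = 13.
Molecular formula: C11H13ClFNO4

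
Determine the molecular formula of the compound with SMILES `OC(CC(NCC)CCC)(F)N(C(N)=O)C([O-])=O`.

Heavy atoms from the SMILES: 10 C, 1 F, 3 N, 4 O.
Implicit hydrogens by atom environment:
  4 × C: 2 H each → 8
  3 × C: no H
  2 × C: 3 H each → 6
  2 × O: no H
  1 × C: 1 H
  1 × F: no H
  1 × N: 2 H
  1 × N: 1 H
  1 × N: no H
  1 × O: 1 H
  1 × O (charge -1): no H
  Total hydrogens = 19.
Net charge -1.
Molecular formula: C10H19FN3O4-

C10H19FN3O4-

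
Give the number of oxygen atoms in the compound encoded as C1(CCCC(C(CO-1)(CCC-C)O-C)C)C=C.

2

The symbol for oxygen appears 2 times in the SMILES.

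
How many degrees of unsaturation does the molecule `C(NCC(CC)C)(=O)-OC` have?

1

Molecular formula from the SMILES: C7H15NO2.
DoU = (2C + 2 + N − H − X)/2 = (2·7 + 2 + 1 − 15 − 0)/2 = 2/2 = 1.
(Structurally: 0 ring(s) + 1 π bond(s) = 1.)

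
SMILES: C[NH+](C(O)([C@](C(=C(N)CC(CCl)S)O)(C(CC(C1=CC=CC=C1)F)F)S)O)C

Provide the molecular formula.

C18H28ClF2N2O3S2+

Heavy atoms from the SMILES: 18 C, 1 Cl, 2 F, 2 N, 3 O, 2 S.
Implicit hydrogens by atom environment:
  5 × C (aromatic): 1 H each → 5
  4 × C: no H
  3 × C: 2 H each → 6
  3 × C: 1 H each → 3
  3 × O: 1 H each → 3
  2 × C: 3 H each → 6
  2 × F: no H
  2 × S: 1 H each → 2
  1 × C (aromatic): no H
  1 × Cl: no H
  1 × N: 2 H
  1 × N (charge +1): 1 H
  Total hydrogens = 28.
Net charge +1.
Molecular formula: C18H28ClF2N2O3S2+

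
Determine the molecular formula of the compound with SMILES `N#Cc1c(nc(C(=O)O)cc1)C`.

Heavy atoms from the SMILES: 8 C, 2 N, 2 O.
Implicit hydrogens by atom environment:
  3 × C (aromatic): no H
  2 × C (aromatic): 1 H each → 2
  2 × C: no H
  1 × C: 3 H
  1 × N (aromatic): no H
  1 × N: no H
  1 × O: 1 H
  1 × O: no H
  Total hydrogens = 6.
Molecular formula: C8H6N2O2

C8H6N2O2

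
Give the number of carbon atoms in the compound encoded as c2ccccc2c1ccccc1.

12

The symbol for carbon appears 12 times in the SMILES. Lowercase c denotes aromatic carbon and counts toward C.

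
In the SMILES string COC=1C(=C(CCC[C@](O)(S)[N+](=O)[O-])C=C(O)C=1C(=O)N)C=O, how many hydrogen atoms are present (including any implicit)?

16

Hydrogens are implicit in SMILES; fill each atom to its normal valence:
  5 × C (aromatic): no H
  4 × O: no H
  3 × C: 2 H each → 6
  2 × C: no H
  2 × O: 1 H each → 2
  1 × C: 3 H
  1 × C (aromatic): 1 H
  1 × C: 1 H
  1 × N: 2 H
  1 × N (charge +1): no H
  1 × O (charge -1): no H
  1 × S: 1 H
  Total hydrogens = 16.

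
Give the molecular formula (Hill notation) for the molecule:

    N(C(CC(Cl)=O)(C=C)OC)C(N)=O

C7H11ClN2O3

Heavy atoms from the SMILES: 7 C, 1 Cl, 2 N, 3 O.
Implicit hydrogens by atom environment:
  3 × C: no H
  3 × O: no H
  2 × C: 2 H each → 4
  1 × C: 3 H
  1 × C: 1 H
  1 × Cl: no H
  1 × N: 2 H
  1 × N: 1 H
  Total hydrogens = 11.
Molecular formula: C7H11ClN2O3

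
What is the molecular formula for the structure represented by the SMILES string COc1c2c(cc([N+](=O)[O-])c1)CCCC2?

Heavy atoms from the SMILES: 11 C, 1 N, 3 O.
Implicit hydrogens by atom environment:
  4 × C: 2 H each → 8
  4 × C (aromatic): no H
  2 × C (aromatic): 1 H each → 2
  2 × O: no H
  1 × C: 3 H
  1 × N (charge +1): no H
  1 × O (charge -1): no H
  Total hydrogens = 13.
Molecular formula: C11H13NO3

C11H13NO3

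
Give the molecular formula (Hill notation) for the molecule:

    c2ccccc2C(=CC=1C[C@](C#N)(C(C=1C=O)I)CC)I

C17H15I2NO

Heavy atoms from the SMILES: 17 C, 2 I, 1 N, 1 O.
Implicit hydrogens by atom environment:
  5 × C (aromatic): 1 H each → 5
  5 × C: no H
  3 × C: 1 H each → 3
  2 × C: 2 H each → 4
  2 × I: no H
  1 × C: 3 H
  1 × C (aromatic): no H
  1 × N: no H
  1 × O: no H
  Total hydrogens = 15.
Molecular formula: C17H15I2NO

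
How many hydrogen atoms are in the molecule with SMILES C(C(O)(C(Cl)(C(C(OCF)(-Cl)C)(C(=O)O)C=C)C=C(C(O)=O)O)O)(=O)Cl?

Hydrogens are implicit in SMILES; fill each atom to its normal valence:
  8 × C: no H
  5 × O: 1 H each → 5
  4 × O: no H
  3 × Cl: no H
  2 × C: 2 H each → 4
  2 × C: 1 H each → 2
  1 × C: 3 H
  1 × F: no H
  Total hydrogens = 14.

14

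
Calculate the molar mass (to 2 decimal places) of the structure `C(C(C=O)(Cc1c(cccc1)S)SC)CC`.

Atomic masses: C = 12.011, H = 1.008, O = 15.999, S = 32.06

254.41

Molecular formula: C13H18OS2.
M = 13×12.011 + 18×1.008 + 1×15.999 + 2×32.06 = 254.41 g/mol.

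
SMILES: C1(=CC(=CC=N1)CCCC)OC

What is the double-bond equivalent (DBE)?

4

Molecular formula from the SMILES: C10H15NO.
DoU = (2C + 2 + N − H − X)/2 = (2·10 + 2 + 1 − 15 − 0)/2 = 8/2 = 4.
(Structurally: 1 ring(s) + 3 π bond(s) = 4.)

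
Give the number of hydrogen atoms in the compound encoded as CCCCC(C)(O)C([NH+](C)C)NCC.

Hydrogens are implicit in SMILES; fill each atom to its normal valence:
  5 × C: 3 H each → 15
  4 × C: 2 H each → 8
  1 × C: 1 H
  1 × C: no H
  1 × N: 1 H
  1 × N (charge +1): 1 H
  1 × O: 1 H
  Total hydrogens = 27.

27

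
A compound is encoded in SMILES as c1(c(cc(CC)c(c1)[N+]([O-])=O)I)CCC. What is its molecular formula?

Heavy atoms from the SMILES: 11 C, 1 I, 1 N, 2 O.
Implicit hydrogens by atom environment:
  4 × C (aromatic): no H
  3 × C: 2 H each → 6
  2 × C: 3 H each → 6
  2 × C (aromatic): 1 H each → 2
  1 × I: no H
  1 × N (charge +1): no H
  1 × O: no H
  1 × O (charge -1): no H
  Total hydrogens = 14.
Molecular formula: C11H14INO2

C11H14INO2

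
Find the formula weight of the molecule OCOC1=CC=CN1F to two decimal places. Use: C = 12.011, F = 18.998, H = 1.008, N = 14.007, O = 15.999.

Molecular formula: C5H6FNO2.
M = 5×12.011 + 1×18.998 + 6×1.008 + 1×14.007 + 2×15.999 = 131.11 g/mol.

131.11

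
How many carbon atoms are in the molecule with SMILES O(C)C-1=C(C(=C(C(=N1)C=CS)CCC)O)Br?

The symbol for carbon appears 11 times in the SMILES.

11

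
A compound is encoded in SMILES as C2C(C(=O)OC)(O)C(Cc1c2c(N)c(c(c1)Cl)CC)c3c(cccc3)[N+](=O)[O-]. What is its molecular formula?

C20H21ClN2O5

Heavy atoms from the SMILES: 20 C, 1 Cl, 2 N, 5 O.
Implicit hydrogens by atom environment:
  7 × C (aromatic): no H
  5 × C (aromatic): 1 H each → 5
  3 × C: 2 H each → 6
  3 × O: no H
  2 × C: 3 H each → 6
  2 × C: no H
  1 × C: 1 H
  1 × Cl: no H
  1 × N: 2 H
  1 × N (charge +1): no H
  1 × O: 1 H
  1 × O (charge -1): no H
  Total hydrogens = 21.
Molecular formula: C20H21ClN2O5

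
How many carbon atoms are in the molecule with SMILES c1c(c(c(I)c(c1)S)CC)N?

The symbol for carbon appears 8 times in the SMILES. Lowercase c denotes aromatic carbon and counts toward C.

8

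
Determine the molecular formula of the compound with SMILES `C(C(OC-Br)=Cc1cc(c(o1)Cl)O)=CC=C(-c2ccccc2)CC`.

Heavy atoms from the SMILES: 1 Br, 19 C, 1 Cl, 3 O.
Implicit hydrogens by atom environment:
  6 × C (aromatic): 1 H each → 6
  4 × C: 1 H each → 4
  4 × C (aromatic): no H
  2 × C: 2 H each → 4
  2 × C: no H
  1 × Br: no H
  1 × C: 3 H
  1 × Cl: no H
  1 × O: 1 H
  1 × O (aromatic): no H
  1 × O: no H
  Total hydrogens = 18.
Molecular formula: C19H18BrClO3

C19H18BrClO3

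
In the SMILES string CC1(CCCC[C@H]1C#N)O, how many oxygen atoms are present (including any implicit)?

The symbol for oxygen appears 1 time in the SMILES.

1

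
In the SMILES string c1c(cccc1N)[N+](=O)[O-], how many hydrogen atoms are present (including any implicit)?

6

Hydrogens are implicit in SMILES; fill each atom to its normal valence:
  4 × C (aromatic): 1 H each → 4
  2 × C (aromatic): no H
  1 × N: 2 H
  1 × N (charge +1): no H
  1 × O: no H
  1 × O (charge -1): no H
  Total hydrogens = 6.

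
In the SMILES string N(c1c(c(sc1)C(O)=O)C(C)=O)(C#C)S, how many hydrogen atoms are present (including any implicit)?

7

Hydrogens are implicit in SMILES; fill each atom to its normal valence:
  3 × C (aromatic): no H
  3 × C: no H
  2 × O: no H
  1 × C: 3 H
  1 × C (aromatic): 1 H
  1 × C: 1 H
  1 × N: no H
  1 × O: 1 H
  1 × S: 1 H
  1 × S (aromatic): no H
  Total hydrogens = 7.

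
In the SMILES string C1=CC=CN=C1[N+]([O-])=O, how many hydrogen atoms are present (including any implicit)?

Hydrogens are implicit in SMILES; fill each atom to its normal valence:
  4 × C (aromatic): 1 H each → 4
  1 × C (aromatic): no H
  1 × N (aromatic): no H
  1 × N (charge +1): no H
  1 × O: no H
  1 × O (charge -1): no H
  Total hydrogens = 4.

4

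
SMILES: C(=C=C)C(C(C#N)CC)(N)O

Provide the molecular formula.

C8H12N2O

Heavy atoms from the SMILES: 8 C, 2 N, 1 O.
Implicit hydrogens by atom environment:
  3 × C: no H
  2 × C: 2 H each → 4
  2 × C: 1 H each → 2
  1 × C: 3 H
  1 × N: 2 H
  1 × N: no H
  1 × O: 1 H
  Total hydrogens = 12.
Molecular formula: C8H12N2O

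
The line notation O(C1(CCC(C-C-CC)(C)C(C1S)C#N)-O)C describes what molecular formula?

Heavy atoms from the SMILES: 13 C, 1 N, 2 O, 1 S.
Implicit hydrogens by atom environment:
  5 × C: 2 H each → 10
  3 × C: 3 H each → 9
  3 × C: no H
  2 × C: 1 H each → 2
  1 × N: no H
  1 × O: 1 H
  1 × O: no H
  1 × S: 1 H
  Total hydrogens = 23.
Molecular formula: C13H23NO2S

C13H23NO2S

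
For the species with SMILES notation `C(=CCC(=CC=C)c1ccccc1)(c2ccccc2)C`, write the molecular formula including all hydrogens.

C20H20

Heavy atoms from the SMILES: 20 C.
Implicit hydrogens by atom environment:
  10 × C (aromatic): 1 H each → 10
  3 × C: 1 H each → 3
  2 × C: 2 H each → 4
  2 × C: no H
  2 × C (aromatic): no H
  1 × C: 3 H
  Total hydrogens = 20.
Molecular formula: C20H20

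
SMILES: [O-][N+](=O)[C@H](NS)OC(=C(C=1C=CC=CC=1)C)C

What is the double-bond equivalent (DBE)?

6

Molecular formula from the SMILES: C11H14N2O3S.
DoU = (2C + 2 + N − H − X)/2 = (2·11 + 2 + 2 − 14 − 0)/2 = 12/2 = 6.
(Structurally: 1 ring(s) + 5 π bond(s) = 6.)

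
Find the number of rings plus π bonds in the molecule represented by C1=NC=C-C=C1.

4

Molecular formula from the SMILES: C5H5N.
DoU = (2C + 2 + N − H − X)/2 = (2·5 + 2 + 1 − 5 − 0)/2 = 8/2 = 4.
(Structurally: 1 ring(s) + 3 π bond(s) = 4.)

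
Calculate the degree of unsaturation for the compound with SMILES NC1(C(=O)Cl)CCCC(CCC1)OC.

2

Molecular formula from the SMILES: C10H18ClNO2.
DoU = (2C + 2 + N − H − X)/2 = (2·10 + 2 + 1 − 18 − 1)/2 = 4/2 = 2.
(Structurally: 1 ring(s) + 1 π bond(s) = 2.)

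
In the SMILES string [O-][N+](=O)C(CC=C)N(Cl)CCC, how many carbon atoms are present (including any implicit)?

The symbol for carbon appears 7 times in the SMILES. (Cl is a single chlorine, not C + l.)

7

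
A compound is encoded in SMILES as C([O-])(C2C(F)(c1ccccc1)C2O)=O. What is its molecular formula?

Heavy atoms from the SMILES: 10 C, 1 F, 3 O.
Implicit hydrogens by atom environment:
  5 × C (aromatic): 1 H each → 5
  2 × C: 1 H each → 2
  2 × C: no H
  1 × C (aromatic): no H
  1 × F: no H
  1 × O: 1 H
  1 × O: no H
  1 × O (charge -1): no H
  Total hydrogens = 8.
Net charge -1.
Molecular formula: C10H8FO3-

C10H8FO3-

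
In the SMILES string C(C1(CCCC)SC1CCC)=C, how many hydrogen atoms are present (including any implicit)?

Hydrogens are implicit in SMILES; fill each atom to its normal valence:
  6 × C: 2 H each → 12
  2 × C: 3 H each → 6
  2 × C: 1 H each → 2
  1 × C: no H
  1 × S: no H
  Total hydrogens = 20.

20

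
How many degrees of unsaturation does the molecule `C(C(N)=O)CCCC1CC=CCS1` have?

Molecular formula from the SMILES: C10H17NOS.
DoU = (2C + 2 + N − H − X)/2 = (2·10 + 2 + 1 − 17 − 0)/2 = 6/2 = 3.
(Structurally: 1 ring(s) + 2 π bond(s) = 3.)

3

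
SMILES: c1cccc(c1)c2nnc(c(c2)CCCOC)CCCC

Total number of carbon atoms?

18

The symbol for carbon appears 18 times in the SMILES. Lowercase c denotes aromatic carbon and counts toward C.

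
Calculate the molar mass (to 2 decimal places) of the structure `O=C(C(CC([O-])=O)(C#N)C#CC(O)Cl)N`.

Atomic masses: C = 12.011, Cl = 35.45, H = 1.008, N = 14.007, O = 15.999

229.60

Molecular formula: C8H6ClN2O4-.
M = 8×12.011 + 1×35.45 + 6×1.008 + 2×14.007 + 4×15.999 = 229.60 g/mol.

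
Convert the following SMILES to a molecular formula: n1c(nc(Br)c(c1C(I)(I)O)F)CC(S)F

Heavy atoms from the SMILES: 1 Br, 7 C, 2 F, 2 I, 2 N, 1 O, 1 S.
Implicit hydrogens by atom environment:
  4 × C (aromatic): no H
  2 × F: no H
  2 × I: no H
  2 × N (aromatic): no H
  1 × Br: no H
  1 × C: 2 H
  1 × C: 1 H
  1 × C: no H
  1 × O: 1 H
  1 × S: 1 H
  Total hydrogens = 5.
Molecular formula: C7H5BrF2I2N2OS

C7H5BrF2I2N2OS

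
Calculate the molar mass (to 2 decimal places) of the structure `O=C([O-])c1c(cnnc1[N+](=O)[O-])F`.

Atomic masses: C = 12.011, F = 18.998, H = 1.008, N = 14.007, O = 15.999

Molecular formula: C5HFN3O4-.
M = 5×12.011 + 1×18.998 + 1×1.008 + 3×14.007 + 4×15.999 = 186.08 g/mol.

186.08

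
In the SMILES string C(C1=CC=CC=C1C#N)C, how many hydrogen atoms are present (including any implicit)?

9

Hydrogens are implicit in SMILES; fill each atom to its normal valence:
  4 × C (aromatic): 1 H each → 4
  2 × C (aromatic): no H
  1 × C: 3 H
  1 × C: 2 H
  1 × C: no H
  1 × N: no H
  Total hydrogens = 9.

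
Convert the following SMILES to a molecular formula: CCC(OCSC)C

C6H14OS

Heavy atoms from the SMILES: 6 C, 1 O, 1 S.
Implicit hydrogens by atom environment:
  3 × C: 3 H each → 9
  2 × C: 2 H each → 4
  1 × C: 1 H
  1 × O: no H
  1 × S: no H
  Total hydrogens = 14.
Molecular formula: C6H14OS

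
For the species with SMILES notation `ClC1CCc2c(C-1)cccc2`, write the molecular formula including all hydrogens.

Heavy atoms from the SMILES: 10 C, 1 Cl.
Implicit hydrogens by atom environment:
  4 × C (aromatic): 1 H each → 4
  3 × C: 2 H each → 6
  2 × C (aromatic): no H
  1 × C: 1 H
  1 × Cl: no H
  Total hydrogens = 11.
Molecular formula: C10H11Cl

C10H11Cl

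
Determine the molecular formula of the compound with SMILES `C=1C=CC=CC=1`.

Heavy atoms from the SMILES: 6 C.
Implicit hydrogens by atom environment:
  6 × C (aromatic): 1 H each → 6
  Total hydrogens = 6.
Molecular formula: C6H6

C6H6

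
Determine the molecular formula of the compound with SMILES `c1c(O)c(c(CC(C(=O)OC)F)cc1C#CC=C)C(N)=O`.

Heavy atoms from the SMILES: 15 C, 1 F, 1 N, 4 O.
Implicit hydrogens by atom environment:
  4 × C (aromatic): no H
  4 × C: no H
  3 × O: no H
  2 × C: 2 H each → 4
  2 × C (aromatic): 1 H each → 2
  2 × C: 1 H each → 2
  1 × C: 3 H
  1 × F: no H
  1 × N: 2 H
  1 × O: 1 H
  Total hydrogens = 14.
Molecular formula: C15H14FNO4

C15H14FNO4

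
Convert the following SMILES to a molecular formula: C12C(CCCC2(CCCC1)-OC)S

C11H20OS

Heavy atoms from the SMILES: 11 C, 1 O, 1 S.
Implicit hydrogens by atom environment:
  7 × C: 2 H each → 14
  2 × C: 1 H each → 2
  1 × C: 3 H
  1 × C: no H
  1 × O: no H
  1 × S: 1 H
  Total hydrogens = 20.
Molecular formula: C11H20OS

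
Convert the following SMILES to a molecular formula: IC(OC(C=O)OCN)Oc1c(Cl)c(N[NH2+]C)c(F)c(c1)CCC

C14H21ClFIN3O4+

Heavy atoms from the SMILES: 14 C, 1 Cl, 1 F, 1 I, 3 N, 4 O.
Implicit hydrogens by atom environment:
  5 × C (aromatic): no H
  4 × O: no H
  3 × C: 2 H each → 6
  3 × C: 1 H each → 3
  2 × C: 3 H each → 6
  1 × C (aromatic): 1 H
  1 × Cl: no H
  1 × F: no H
  1 × I: no H
  1 × N: 2 H
  1 × N (charge +1): 2 H
  1 × N: 1 H
  Total hydrogens = 21.
Net charge +1.
Molecular formula: C14H21ClFIN3O4+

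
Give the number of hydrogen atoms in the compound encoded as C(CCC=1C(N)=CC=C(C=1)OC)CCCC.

23

Hydrogens are implicit in SMILES; fill each atom to its normal valence:
  6 × C: 2 H each → 12
  3 × C (aromatic): 1 H each → 3
  3 × C (aromatic): no H
  2 × C: 3 H each → 6
  1 × N: 2 H
  1 × O: no H
  Total hydrogens = 23.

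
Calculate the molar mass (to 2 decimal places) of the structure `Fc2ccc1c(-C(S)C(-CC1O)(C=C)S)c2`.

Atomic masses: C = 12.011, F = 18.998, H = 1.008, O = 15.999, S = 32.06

256.35

Molecular formula: C12H13FOS2.
M = 12×12.011 + 1×18.998 + 13×1.008 + 1×15.999 + 2×32.06 = 256.35 g/mol.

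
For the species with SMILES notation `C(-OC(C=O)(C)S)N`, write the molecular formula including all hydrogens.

C4H9NO2S

Heavy atoms from the SMILES: 4 C, 1 N, 2 O, 1 S.
Implicit hydrogens by atom environment:
  2 × O: no H
  1 × C: 3 H
  1 × C: 2 H
  1 × C: 1 H
  1 × C: no H
  1 × N: 2 H
  1 × S: 1 H
  Total hydrogens = 9.
Molecular formula: C4H9NO2S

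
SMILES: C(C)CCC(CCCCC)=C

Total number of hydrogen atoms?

Hydrogens are implicit in SMILES; fill each atom to its normal valence:
  8 × C: 2 H each → 16
  2 × C: 3 H each → 6
  1 × C: no H
  Total hydrogens = 22.

22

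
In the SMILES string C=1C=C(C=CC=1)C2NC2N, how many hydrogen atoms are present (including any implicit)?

10

Hydrogens are implicit in SMILES; fill each atom to its normal valence:
  5 × C (aromatic): 1 H each → 5
  2 × C: 1 H each → 2
  1 × C (aromatic): no H
  1 × N: 2 H
  1 × N: 1 H
  Total hydrogens = 10.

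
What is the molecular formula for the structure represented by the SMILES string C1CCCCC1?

Heavy atoms from the SMILES: 6 C.
Implicit hydrogens by atom environment:
  6 × C: 2 H each → 12
  Total hydrogens = 12.
Molecular formula: C6H12

C6H12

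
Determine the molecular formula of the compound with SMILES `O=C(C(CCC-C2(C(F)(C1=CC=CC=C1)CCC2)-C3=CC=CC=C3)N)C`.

C23H28FNO

Heavy atoms from the SMILES: 23 C, 1 F, 1 N, 1 O.
Implicit hydrogens by atom environment:
  10 × C (aromatic): 1 H each → 10
  6 × C: 2 H each → 12
  3 × C: no H
  2 × C (aromatic): no H
  1 × C: 3 H
  1 × C: 1 H
  1 × F: no H
  1 × N: 2 H
  1 × O: no H
  Total hydrogens = 28.
Molecular formula: C23H28FNO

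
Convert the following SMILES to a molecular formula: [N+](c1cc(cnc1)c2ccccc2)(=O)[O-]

C11H8N2O2

Heavy atoms from the SMILES: 11 C, 2 N, 2 O.
Implicit hydrogens by atom environment:
  8 × C (aromatic): 1 H each → 8
  3 × C (aromatic): no H
  1 × N (aromatic): no H
  1 × N (charge +1): no H
  1 × O: no H
  1 × O (charge -1): no H
  Total hydrogens = 8.
Molecular formula: C11H8N2O2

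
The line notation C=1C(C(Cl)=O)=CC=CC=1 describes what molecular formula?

C7H5ClO

Heavy atoms from the SMILES: 7 C, 1 Cl, 1 O.
Implicit hydrogens by atom environment:
  5 × C (aromatic): 1 H each → 5
  1 × C (aromatic): no H
  1 × C: no H
  1 × Cl: no H
  1 × O: no H
  Total hydrogens = 5.
Molecular formula: C7H5ClO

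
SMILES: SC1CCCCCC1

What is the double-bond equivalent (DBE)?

Molecular formula from the SMILES: C7H14S.
DoU = (2C + 2 + N − H − X)/2 = (2·7 + 2 + 0 − 14 − 0)/2 = 2/2 = 1.
(Structurally: 1 ring(s) + 0 π bond(s) = 1.)

1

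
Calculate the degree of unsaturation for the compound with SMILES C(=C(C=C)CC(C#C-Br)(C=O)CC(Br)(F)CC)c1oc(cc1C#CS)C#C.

Molecular formula from the SMILES: C21H17Br2FO2S.
DoU = (2C + 2 + N − H − X)/2 = (2·21 + 2 + 0 − 17 − 3)/2 = 24/2 = 12.
(Structurally: 1 ring(s) + 11 π bond(s) = 12.)

12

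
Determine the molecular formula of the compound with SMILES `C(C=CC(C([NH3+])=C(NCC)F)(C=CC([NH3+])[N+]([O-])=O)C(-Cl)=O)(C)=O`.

Heavy atoms from the SMILES: 13 C, 1 Cl, 1 F, 4 N, 4 O.
Implicit hydrogens by atom environment:
  5 × C: 1 H each → 5
  5 × C: no H
  3 × O: no H
  2 × C: 3 H each → 6
  2 × N (charge +1): 3 H each → 6
  1 × C: 2 H
  1 × Cl: no H
  1 × F: no H
  1 × N: 1 H
  1 × N (charge +1): no H
  1 × O (charge -1): no H
  Total hydrogens = 20.
Net charge +2.
Molecular formula: [C13H20ClFN4O4]2+

[C13H20ClFN4O4]2+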